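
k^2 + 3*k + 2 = (k + 1)*(k + 2)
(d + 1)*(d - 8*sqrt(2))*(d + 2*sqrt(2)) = d^3 - 6*sqrt(2)*d^2 + d^2 - 32*d - 6*sqrt(2)*d - 32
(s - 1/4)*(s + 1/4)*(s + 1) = s^3 + s^2 - s/16 - 1/16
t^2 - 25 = (t - 5)*(t + 5)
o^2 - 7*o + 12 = (o - 4)*(o - 3)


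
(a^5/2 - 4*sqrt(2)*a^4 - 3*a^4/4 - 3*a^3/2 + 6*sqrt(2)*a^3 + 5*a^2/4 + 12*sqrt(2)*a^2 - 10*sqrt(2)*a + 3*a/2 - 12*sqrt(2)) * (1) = a^5/2 - 4*sqrt(2)*a^4 - 3*a^4/4 - 3*a^3/2 + 6*sqrt(2)*a^3 + 5*a^2/4 + 12*sqrt(2)*a^2 - 10*sqrt(2)*a + 3*a/2 - 12*sqrt(2)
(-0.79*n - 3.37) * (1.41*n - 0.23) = -1.1139*n^2 - 4.57*n + 0.7751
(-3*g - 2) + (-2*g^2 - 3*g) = -2*g^2 - 6*g - 2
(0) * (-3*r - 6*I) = 0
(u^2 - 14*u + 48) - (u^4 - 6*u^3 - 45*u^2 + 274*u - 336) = -u^4 + 6*u^3 + 46*u^2 - 288*u + 384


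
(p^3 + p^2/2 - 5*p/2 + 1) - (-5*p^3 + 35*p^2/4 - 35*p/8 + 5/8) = 6*p^3 - 33*p^2/4 + 15*p/8 + 3/8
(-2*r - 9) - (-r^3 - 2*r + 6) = r^3 - 15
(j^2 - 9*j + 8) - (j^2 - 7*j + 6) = 2 - 2*j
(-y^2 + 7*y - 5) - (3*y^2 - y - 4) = -4*y^2 + 8*y - 1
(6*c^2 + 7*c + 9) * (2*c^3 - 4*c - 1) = 12*c^5 + 14*c^4 - 6*c^3 - 34*c^2 - 43*c - 9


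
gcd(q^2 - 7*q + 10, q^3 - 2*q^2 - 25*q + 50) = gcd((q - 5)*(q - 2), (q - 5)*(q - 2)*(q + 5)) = q^2 - 7*q + 10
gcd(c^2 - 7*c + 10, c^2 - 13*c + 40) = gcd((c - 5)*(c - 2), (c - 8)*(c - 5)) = c - 5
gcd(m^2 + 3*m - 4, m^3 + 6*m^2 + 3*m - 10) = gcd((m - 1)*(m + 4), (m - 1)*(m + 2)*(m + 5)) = m - 1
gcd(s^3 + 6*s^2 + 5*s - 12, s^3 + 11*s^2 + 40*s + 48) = s^2 + 7*s + 12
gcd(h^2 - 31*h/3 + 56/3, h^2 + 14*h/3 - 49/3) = h - 7/3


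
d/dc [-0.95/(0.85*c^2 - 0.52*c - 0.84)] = (1.615*c - 0.494)/(-0.85*c^2 + 0.52*c + 0.84)^2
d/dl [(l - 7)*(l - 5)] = 2*l - 12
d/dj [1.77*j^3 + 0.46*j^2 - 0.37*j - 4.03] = 5.31*j^2 + 0.92*j - 0.37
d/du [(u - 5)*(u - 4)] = 2*u - 9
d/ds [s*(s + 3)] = 2*s + 3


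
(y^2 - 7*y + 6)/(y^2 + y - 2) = (y - 6)/(y + 2)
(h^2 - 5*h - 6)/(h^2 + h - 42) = (h + 1)/(h + 7)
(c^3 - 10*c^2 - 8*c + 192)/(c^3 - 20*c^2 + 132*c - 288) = (c + 4)/(c - 6)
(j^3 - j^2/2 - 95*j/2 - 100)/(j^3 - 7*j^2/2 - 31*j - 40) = (j + 5)/(j + 2)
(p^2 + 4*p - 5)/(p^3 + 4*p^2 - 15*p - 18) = (p^2 + 4*p - 5)/(p^3 + 4*p^2 - 15*p - 18)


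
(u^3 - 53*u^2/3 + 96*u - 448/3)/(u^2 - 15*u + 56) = u - 8/3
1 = 1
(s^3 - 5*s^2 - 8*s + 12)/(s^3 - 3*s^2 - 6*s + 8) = (s - 6)/(s - 4)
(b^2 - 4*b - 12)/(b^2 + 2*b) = (b - 6)/b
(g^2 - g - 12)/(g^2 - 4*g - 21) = (g - 4)/(g - 7)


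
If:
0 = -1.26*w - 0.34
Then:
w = -0.27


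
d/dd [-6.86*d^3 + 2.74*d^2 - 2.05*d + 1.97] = -20.58*d^2 + 5.48*d - 2.05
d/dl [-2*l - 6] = -2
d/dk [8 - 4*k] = -4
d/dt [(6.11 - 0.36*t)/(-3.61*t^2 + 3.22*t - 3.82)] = (-1.2996*t^2 + 44.1142*t - 18.299)/(13.0321*t^4 - 23.2484*t^3 + 37.9488*t^2 - 24.6008*t + 14.5924)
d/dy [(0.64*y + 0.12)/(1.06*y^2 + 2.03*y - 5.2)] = (0.6784*y^2 + 1.2992*y - (0.64*y + 0.12)*(2.12*y + 2.03) - 3.328)/(1.06*y^2 + 2.03*y - 5.2)^2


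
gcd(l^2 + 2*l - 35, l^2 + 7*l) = l + 7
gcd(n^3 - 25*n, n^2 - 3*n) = n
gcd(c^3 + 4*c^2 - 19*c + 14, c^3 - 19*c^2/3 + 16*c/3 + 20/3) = c - 2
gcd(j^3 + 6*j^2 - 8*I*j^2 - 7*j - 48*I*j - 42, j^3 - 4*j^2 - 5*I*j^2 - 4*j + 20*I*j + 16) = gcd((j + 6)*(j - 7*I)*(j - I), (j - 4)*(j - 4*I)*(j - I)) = j - I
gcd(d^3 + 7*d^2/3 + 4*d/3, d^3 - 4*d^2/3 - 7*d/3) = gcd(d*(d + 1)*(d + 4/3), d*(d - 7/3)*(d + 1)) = d^2 + d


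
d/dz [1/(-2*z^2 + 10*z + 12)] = (z - 5/2)/(-z^2 + 5*z + 6)^2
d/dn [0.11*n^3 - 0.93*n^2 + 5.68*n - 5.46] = 0.33*n^2 - 1.86*n + 5.68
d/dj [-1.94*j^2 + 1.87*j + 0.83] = 1.87 - 3.88*j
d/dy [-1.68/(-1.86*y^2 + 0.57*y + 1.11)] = (0.9576 - 6.2496*y)/(-1.86*y^2 + 0.57*y + 1.11)^2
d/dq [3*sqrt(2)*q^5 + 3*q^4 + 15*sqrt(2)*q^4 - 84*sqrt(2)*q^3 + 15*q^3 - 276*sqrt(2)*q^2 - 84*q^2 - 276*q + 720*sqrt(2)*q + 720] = 15*sqrt(2)*q^4 + 12*q^3 + 60*sqrt(2)*q^3 - 252*sqrt(2)*q^2 + 45*q^2 - 552*sqrt(2)*q - 168*q - 276 + 720*sqrt(2)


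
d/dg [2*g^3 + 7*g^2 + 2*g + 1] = 6*g^2 + 14*g + 2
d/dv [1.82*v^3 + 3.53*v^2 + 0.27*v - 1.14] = 5.46*v^2 + 7.06*v + 0.27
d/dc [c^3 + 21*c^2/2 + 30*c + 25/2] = 3*c^2 + 21*c + 30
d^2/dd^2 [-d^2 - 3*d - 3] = -2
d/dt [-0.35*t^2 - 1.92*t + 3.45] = -0.7*t - 1.92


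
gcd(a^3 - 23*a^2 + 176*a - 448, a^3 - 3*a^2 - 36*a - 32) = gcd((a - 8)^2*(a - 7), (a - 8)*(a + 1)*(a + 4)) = a - 8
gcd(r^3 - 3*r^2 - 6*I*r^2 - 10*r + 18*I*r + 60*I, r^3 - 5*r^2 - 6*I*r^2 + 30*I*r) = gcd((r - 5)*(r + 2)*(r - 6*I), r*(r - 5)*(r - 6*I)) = r^2 + r*(-5 - 6*I) + 30*I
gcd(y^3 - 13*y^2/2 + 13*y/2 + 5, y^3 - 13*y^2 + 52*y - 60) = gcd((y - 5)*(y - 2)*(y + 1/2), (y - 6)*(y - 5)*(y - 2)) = y^2 - 7*y + 10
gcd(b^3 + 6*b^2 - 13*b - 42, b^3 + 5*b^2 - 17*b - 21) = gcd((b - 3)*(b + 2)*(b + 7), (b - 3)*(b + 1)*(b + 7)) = b^2 + 4*b - 21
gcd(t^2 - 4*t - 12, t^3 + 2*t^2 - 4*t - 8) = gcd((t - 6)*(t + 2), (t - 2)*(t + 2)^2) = t + 2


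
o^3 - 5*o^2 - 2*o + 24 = (o - 4)*(o - 3)*(o + 2)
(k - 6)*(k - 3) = k^2 - 9*k + 18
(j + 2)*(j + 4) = j^2 + 6*j + 8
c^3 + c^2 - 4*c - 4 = (c - 2)*(c + 1)*(c + 2)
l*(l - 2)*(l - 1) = l^3 - 3*l^2 + 2*l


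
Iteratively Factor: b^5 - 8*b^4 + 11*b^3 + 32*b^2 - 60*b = (b - 5)*(b^4 - 3*b^3 - 4*b^2 + 12*b) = (b - 5)*(b - 3)*(b^3 - 4*b) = (b - 5)*(b - 3)*(b - 2)*(b^2 + 2*b) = (b - 5)*(b - 3)*(b - 2)*(b + 2)*(b)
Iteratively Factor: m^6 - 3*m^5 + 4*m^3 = (m)*(m^5 - 3*m^4 + 4*m^2) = m*(m + 1)*(m^4 - 4*m^3 + 4*m^2) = m^2*(m + 1)*(m^3 - 4*m^2 + 4*m) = m^2*(m - 2)*(m + 1)*(m^2 - 2*m) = m^3*(m - 2)*(m + 1)*(m - 2)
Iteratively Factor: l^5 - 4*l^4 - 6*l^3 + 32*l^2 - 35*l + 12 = (l + 3)*(l^4 - 7*l^3 + 15*l^2 - 13*l + 4) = (l - 4)*(l + 3)*(l^3 - 3*l^2 + 3*l - 1) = (l - 4)*(l - 1)*(l + 3)*(l^2 - 2*l + 1) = (l - 4)*(l - 1)^2*(l + 3)*(l - 1)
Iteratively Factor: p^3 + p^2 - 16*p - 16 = (p + 1)*(p^2 - 16) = (p + 1)*(p + 4)*(p - 4)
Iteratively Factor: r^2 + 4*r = (r)*(r + 4)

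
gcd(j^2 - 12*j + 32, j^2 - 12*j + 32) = j^2 - 12*j + 32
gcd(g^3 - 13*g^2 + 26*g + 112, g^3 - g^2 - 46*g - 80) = g^2 - 6*g - 16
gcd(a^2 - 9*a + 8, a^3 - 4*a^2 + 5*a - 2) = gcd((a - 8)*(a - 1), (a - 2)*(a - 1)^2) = a - 1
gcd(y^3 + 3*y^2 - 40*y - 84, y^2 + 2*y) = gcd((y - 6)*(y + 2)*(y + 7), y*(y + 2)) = y + 2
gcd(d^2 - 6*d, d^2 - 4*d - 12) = d - 6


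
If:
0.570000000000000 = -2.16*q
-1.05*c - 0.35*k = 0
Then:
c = -0.333333333333333*k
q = -0.26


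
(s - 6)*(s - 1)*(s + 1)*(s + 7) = s^4 + s^3 - 43*s^2 - s + 42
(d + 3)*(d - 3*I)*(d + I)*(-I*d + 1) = -I*d^4 - d^3 - 3*I*d^3 - 3*d^2 - 5*I*d^2 + 3*d - 15*I*d + 9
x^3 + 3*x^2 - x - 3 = (x - 1)*(x + 1)*(x + 3)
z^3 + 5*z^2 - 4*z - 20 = (z - 2)*(z + 2)*(z + 5)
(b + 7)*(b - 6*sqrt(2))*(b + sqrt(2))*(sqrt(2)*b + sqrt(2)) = sqrt(2)*b^4 - 10*b^3 + 8*sqrt(2)*b^3 - 80*b^2 - 5*sqrt(2)*b^2 - 96*sqrt(2)*b - 70*b - 84*sqrt(2)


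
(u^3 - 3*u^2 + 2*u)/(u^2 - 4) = u*(u - 1)/(u + 2)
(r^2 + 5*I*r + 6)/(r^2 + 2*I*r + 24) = (r - I)/(r - 4*I)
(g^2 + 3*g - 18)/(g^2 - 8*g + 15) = (g + 6)/(g - 5)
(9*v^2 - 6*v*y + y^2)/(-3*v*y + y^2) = (-3*v + y)/y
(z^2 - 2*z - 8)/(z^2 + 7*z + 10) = (z - 4)/(z + 5)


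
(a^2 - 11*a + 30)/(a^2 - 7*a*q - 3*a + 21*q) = (a^2 - 11*a + 30)/(a^2 - 7*a*q - 3*a + 21*q)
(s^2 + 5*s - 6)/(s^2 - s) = (s + 6)/s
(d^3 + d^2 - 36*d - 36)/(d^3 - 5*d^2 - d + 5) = (d^2 - 36)/(d^2 - 6*d + 5)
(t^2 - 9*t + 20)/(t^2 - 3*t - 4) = (t - 5)/(t + 1)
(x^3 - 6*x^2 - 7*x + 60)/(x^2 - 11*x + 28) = (x^2 - 2*x - 15)/(x - 7)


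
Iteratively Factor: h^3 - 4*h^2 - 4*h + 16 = (h - 4)*(h^2 - 4) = (h - 4)*(h + 2)*(h - 2)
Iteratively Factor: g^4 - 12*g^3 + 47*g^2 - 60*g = (g - 5)*(g^3 - 7*g^2 + 12*g) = (g - 5)*(g - 3)*(g^2 - 4*g) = g*(g - 5)*(g - 3)*(g - 4)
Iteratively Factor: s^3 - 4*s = (s - 2)*(s^2 + 2*s) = (s - 2)*(s + 2)*(s)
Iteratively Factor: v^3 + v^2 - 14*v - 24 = (v + 3)*(v^2 - 2*v - 8) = (v - 4)*(v + 3)*(v + 2)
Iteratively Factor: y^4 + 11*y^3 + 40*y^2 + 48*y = (y)*(y^3 + 11*y^2 + 40*y + 48) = y*(y + 4)*(y^2 + 7*y + 12) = y*(y + 4)^2*(y + 3)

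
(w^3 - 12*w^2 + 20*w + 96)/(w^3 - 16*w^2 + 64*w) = (w^2 - 4*w - 12)/(w*(w - 8))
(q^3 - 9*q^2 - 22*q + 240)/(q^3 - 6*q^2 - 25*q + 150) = (q - 8)/(q - 5)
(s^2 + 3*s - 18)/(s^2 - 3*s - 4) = (-s^2 - 3*s + 18)/(-s^2 + 3*s + 4)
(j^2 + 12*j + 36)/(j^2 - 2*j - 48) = (j + 6)/(j - 8)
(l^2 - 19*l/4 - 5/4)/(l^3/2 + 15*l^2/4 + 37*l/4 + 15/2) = (4*l^2 - 19*l - 5)/(2*l^3 + 15*l^2 + 37*l + 30)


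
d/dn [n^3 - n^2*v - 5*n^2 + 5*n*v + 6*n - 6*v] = 3*n^2 - 2*n*v - 10*n + 5*v + 6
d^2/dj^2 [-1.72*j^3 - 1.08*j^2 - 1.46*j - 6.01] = -10.32*j - 2.16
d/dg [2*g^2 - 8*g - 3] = 4*g - 8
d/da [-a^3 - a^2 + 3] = a*(-3*a - 2)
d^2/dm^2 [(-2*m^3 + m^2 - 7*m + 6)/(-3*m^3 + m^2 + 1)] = 2*(-3*m^6 + 189*m^5 - 351*m^4 + 128*m^3 + 111*m^2 - 69*m + 5)/(27*m^9 - 27*m^8 + 9*m^7 - 28*m^6 + 18*m^5 - 3*m^4 + 9*m^3 - 3*m^2 - 1)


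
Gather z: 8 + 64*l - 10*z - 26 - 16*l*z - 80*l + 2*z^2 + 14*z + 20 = -16*l + 2*z^2 + z*(4 - 16*l) + 2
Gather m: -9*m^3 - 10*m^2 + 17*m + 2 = -9*m^3 - 10*m^2 + 17*m + 2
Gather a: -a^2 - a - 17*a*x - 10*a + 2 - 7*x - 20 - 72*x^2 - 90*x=-a^2 + a*(-17*x - 11) - 72*x^2 - 97*x - 18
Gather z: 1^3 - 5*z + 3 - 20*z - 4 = -25*z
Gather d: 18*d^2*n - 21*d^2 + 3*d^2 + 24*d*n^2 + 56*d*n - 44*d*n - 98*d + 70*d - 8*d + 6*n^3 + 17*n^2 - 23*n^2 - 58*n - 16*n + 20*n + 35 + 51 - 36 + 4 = d^2*(18*n - 18) + d*(24*n^2 + 12*n - 36) + 6*n^3 - 6*n^2 - 54*n + 54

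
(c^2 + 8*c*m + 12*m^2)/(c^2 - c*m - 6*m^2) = (c + 6*m)/(c - 3*m)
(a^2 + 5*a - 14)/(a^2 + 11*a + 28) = (a - 2)/(a + 4)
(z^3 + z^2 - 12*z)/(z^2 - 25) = z*(z^2 + z - 12)/(z^2 - 25)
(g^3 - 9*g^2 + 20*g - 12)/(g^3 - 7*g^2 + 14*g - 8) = (g - 6)/(g - 4)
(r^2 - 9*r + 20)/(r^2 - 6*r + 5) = (r - 4)/(r - 1)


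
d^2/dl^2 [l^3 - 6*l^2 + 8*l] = 6*l - 12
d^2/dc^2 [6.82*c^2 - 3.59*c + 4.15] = 13.6400000000000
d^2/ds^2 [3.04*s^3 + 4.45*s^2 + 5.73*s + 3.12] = 18.24*s + 8.9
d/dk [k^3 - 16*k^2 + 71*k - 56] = 3*k^2 - 32*k + 71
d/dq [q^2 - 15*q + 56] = 2*q - 15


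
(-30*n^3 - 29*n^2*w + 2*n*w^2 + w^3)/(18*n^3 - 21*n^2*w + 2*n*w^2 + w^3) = (-5*n^2 - 4*n*w + w^2)/(3*n^2 - 4*n*w + w^2)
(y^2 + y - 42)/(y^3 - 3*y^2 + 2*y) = (y^2 + y - 42)/(y*(y^2 - 3*y + 2))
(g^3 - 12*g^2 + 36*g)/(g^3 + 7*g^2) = (g^2 - 12*g + 36)/(g*(g + 7))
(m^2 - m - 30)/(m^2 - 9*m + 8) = (m^2 - m - 30)/(m^2 - 9*m + 8)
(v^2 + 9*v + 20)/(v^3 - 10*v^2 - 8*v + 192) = (v + 5)/(v^2 - 14*v + 48)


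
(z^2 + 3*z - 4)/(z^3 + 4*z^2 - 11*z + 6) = (z + 4)/(z^2 + 5*z - 6)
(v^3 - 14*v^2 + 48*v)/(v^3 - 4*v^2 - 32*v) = (v - 6)/(v + 4)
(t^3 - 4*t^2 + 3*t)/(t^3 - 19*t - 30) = t*(-t^2 + 4*t - 3)/(-t^3 + 19*t + 30)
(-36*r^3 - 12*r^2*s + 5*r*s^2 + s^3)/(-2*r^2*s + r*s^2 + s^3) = (18*r^2 - 3*r*s - s^2)/(s*(r - s))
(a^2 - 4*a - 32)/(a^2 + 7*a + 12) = (a - 8)/(a + 3)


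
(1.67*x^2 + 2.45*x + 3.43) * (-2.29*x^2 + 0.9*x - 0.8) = -3.8243*x^4 - 4.1075*x^3 - 6.9857*x^2 + 1.127*x - 2.744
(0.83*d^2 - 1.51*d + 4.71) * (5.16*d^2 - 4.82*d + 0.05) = 4.2828*d^4 - 11.7922*d^3 + 31.6233*d^2 - 22.7777*d + 0.2355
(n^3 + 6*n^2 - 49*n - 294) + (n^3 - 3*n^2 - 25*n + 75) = 2*n^3 + 3*n^2 - 74*n - 219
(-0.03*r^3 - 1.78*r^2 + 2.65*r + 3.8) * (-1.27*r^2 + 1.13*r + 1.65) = 0.0381*r^5 + 2.2267*r^4 - 5.4264*r^3 - 4.7685*r^2 + 8.6665*r + 6.27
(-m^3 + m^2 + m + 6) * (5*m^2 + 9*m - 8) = -5*m^5 - 4*m^4 + 22*m^3 + 31*m^2 + 46*m - 48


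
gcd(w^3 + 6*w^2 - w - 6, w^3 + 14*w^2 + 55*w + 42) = w^2 + 7*w + 6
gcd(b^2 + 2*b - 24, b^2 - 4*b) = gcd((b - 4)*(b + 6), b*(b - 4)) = b - 4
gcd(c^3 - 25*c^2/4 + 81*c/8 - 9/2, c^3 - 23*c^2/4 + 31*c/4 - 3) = c^2 - 19*c/4 + 3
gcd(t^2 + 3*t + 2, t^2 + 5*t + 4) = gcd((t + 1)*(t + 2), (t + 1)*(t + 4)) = t + 1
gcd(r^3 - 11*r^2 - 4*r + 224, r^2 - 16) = r + 4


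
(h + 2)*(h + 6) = h^2 + 8*h + 12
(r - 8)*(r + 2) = r^2 - 6*r - 16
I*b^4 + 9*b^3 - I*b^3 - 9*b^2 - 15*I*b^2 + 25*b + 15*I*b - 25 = (b - 5*I)^2*(b + I)*(I*b - I)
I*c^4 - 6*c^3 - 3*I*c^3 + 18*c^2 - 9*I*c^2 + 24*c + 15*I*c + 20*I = (c - 4)*(c + I)*(c + 5*I)*(I*c + I)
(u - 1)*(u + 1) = u^2 - 1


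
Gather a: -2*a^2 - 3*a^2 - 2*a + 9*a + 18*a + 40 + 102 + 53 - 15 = -5*a^2 + 25*a + 180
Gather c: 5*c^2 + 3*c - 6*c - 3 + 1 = 5*c^2 - 3*c - 2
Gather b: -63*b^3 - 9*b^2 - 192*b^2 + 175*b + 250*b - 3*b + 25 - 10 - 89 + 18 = -63*b^3 - 201*b^2 + 422*b - 56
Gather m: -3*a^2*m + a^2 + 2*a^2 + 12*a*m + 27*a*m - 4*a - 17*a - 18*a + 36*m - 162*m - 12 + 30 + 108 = 3*a^2 - 39*a + m*(-3*a^2 + 39*a - 126) + 126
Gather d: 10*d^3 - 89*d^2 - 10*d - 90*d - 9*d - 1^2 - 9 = 10*d^3 - 89*d^2 - 109*d - 10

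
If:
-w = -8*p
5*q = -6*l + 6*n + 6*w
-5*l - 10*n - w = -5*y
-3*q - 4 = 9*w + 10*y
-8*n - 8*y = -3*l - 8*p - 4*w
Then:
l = 5383*y/2925 + 116/585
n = -2369*y/5850 - 44/585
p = -89*y/4680 - 7/234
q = -187*y/65 - 8/13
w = -89*y/585 - 28/117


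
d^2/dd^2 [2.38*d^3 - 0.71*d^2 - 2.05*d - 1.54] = 14.28*d - 1.42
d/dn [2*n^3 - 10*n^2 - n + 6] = 6*n^2 - 20*n - 1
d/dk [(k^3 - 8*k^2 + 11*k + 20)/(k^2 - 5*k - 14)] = (k^4 - 10*k^3 - 13*k^2 + 184*k - 54)/(k^4 - 10*k^3 - 3*k^2 + 140*k + 196)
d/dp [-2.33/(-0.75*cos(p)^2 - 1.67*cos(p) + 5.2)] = (3.495*cos(p) + 3.8911)*sin(p)/(0.75*cos(p)^2 + 1.67*cos(p) - 5.2)^2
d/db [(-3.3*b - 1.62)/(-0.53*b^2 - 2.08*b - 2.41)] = (-1.749*b^2 - 1.7172*b + 4.5834)/(0.2809*b^4 + 2.2048*b^3 + 6.881*b^2 + 10.0256*b + 5.8081)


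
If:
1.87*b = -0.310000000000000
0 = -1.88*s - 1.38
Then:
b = -0.17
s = -0.73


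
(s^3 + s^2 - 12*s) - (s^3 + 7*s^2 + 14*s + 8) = -6*s^2 - 26*s - 8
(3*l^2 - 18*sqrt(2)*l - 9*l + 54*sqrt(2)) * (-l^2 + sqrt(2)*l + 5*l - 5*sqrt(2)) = -3*l^4 + 24*l^3 + 21*sqrt(2)*l^3 - 168*sqrt(2)*l^2 - 81*l^2 + 288*l + 315*sqrt(2)*l - 540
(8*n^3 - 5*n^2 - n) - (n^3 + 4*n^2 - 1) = 7*n^3 - 9*n^2 - n + 1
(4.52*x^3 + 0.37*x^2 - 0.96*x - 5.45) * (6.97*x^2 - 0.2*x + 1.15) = 31.5044*x^5 + 1.6749*x^4 - 1.5672*x^3 - 37.369*x^2 - 0.0139999999999998*x - 6.2675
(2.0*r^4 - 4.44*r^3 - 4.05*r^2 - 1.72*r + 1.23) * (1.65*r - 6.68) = 3.3*r^5 - 20.686*r^4 + 22.9767*r^3 + 24.216*r^2 + 13.5191*r - 8.2164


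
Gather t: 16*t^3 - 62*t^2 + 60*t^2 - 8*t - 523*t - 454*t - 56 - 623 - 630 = 16*t^3 - 2*t^2 - 985*t - 1309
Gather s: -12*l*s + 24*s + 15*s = s*(39 - 12*l)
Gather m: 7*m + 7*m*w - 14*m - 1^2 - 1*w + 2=m*(7*w - 7) - w + 1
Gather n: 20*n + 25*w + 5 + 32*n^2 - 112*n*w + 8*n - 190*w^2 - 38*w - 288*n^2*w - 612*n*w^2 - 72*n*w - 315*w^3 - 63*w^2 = n^2*(32 - 288*w) + n*(-612*w^2 - 184*w + 28) - 315*w^3 - 253*w^2 - 13*w + 5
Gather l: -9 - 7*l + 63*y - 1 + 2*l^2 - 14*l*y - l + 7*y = 2*l^2 + l*(-14*y - 8) + 70*y - 10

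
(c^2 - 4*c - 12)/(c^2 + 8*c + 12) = (c - 6)/(c + 6)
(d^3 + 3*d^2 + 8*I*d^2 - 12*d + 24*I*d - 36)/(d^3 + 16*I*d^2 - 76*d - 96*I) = (d + 3)/(d + 8*I)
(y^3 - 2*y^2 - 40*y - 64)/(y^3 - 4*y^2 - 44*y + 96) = (y^2 + 6*y + 8)/(y^2 + 4*y - 12)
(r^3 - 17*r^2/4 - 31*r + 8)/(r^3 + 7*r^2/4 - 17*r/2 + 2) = (r - 8)/(r - 2)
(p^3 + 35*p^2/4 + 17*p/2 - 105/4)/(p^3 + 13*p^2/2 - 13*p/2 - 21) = (4*p^2 + 7*p - 15)/(2*(2*p^2 - p - 6))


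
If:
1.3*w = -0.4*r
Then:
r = -3.25*w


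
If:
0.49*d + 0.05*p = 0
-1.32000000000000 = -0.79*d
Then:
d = 1.67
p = -16.37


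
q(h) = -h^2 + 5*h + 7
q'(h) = 5 - 2*h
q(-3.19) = -19.13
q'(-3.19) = 11.38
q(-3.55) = -23.35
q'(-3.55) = 12.10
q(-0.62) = 3.52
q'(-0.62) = 6.24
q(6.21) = -0.51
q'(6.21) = -7.42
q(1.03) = 11.09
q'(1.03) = 2.94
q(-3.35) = -20.97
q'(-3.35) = 11.70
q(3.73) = 11.74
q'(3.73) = -2.46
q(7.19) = -8.75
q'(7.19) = -9.38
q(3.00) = 13.00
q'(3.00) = -1.00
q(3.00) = 13.00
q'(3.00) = -1.00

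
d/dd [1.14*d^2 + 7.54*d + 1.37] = 2.28*d + 7.54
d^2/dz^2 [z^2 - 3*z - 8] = 2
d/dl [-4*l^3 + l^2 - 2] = 2*l*(1 - 6*l)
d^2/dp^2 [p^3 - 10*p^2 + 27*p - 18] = 6*p - 20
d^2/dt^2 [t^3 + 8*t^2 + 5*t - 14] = 6*t + 16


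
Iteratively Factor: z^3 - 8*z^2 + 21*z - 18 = (z - 3)*(z^2 - 5*z + 6) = (z - 3)*(z - 2)*(z - 3)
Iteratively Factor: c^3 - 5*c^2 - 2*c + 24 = (c - 3)*(c^2 - 2*c - 8) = (c - 4)*(c - 3)*(c + 2)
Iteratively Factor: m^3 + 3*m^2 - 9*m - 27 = (m + 3)*(m^2 - 9) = (m + 3)^2*(m - 3)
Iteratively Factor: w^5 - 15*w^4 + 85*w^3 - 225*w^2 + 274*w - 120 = (w - 2)*(w^4 - 13*w^3 + 59*w^2 - 107*w + 60) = (w - 5)*(w - 2)*(w^3 - 8*w^2 + 19*w - 12) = (w - 5)*(w - 4)*(w - 2)*(w^2 - 4*w + 3) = (w - 5)*(w - 4)*(w - 3)*(w - 2)*(w - 1)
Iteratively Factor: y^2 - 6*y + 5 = (y - 1)*(y - 5)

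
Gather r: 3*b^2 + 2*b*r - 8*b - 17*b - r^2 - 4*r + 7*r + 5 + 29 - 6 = 3*b^2 - 25*b - r^2 + r*(2*b + 3) + 28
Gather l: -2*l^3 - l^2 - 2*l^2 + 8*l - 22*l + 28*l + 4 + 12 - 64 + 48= -2*l^3 - 3*l^2 + 14*l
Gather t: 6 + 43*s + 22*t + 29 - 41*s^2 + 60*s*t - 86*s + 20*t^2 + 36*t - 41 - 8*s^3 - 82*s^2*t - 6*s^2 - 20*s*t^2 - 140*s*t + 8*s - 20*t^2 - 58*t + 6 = -8*s^3 - 47*s^2 - 20*s*t^2 - 35*s + t*(-82*s^2 - 80*s)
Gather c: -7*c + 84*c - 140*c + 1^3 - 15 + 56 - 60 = -63*c - 18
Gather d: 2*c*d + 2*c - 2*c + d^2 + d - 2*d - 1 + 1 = d^2 + d*(2*c - 1)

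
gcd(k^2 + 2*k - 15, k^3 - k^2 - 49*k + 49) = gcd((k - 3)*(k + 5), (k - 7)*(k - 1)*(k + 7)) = 1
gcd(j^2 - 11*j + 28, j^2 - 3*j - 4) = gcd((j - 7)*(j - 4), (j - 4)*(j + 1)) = j - 4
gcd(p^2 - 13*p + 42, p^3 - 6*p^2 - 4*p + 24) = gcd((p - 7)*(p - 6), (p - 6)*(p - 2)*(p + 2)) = p - 6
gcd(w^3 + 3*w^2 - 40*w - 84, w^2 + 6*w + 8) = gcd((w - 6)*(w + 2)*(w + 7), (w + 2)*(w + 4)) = w + 2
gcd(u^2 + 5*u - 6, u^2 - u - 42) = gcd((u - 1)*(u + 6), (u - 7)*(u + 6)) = u + 6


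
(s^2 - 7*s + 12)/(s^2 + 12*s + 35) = (s^2 - 7*s + 12)/(s^2 + 12*s + 35)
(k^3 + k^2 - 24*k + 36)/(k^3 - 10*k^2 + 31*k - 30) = (k + 6)/(k - 5)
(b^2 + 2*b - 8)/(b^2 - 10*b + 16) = (b + 4)/(b - 8)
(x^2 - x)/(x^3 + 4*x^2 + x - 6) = x/(x^2 + 5*x + 6)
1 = 1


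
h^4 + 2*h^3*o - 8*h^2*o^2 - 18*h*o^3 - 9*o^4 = (h - 3*o)*(h + o)^2*(h + 3*o)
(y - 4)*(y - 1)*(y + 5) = y^3 - 21*y + 20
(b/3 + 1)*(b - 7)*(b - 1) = b^3/3 - 5*b^2/3 - 17*b/3 + 7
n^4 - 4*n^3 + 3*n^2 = n^2*(n - 3)*(n - 1)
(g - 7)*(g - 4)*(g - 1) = g^3 - 12*g^2 + 39*g - 28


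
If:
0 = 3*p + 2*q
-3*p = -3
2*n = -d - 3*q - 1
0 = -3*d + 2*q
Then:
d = -1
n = 9/4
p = 1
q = -3/2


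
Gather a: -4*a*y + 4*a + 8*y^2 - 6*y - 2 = a*(4 - 4*y) + 8*y^2 - 6*y - 2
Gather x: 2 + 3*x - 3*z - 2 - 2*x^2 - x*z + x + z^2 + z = -2*x^2 + x*(4 - z) + z^2 - 2*z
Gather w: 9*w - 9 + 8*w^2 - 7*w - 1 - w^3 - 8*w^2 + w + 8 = -w^3 + 3*w - 2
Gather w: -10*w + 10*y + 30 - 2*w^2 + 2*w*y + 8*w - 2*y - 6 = -2*w^2 + w*(2*y - 2) + 8*y + 24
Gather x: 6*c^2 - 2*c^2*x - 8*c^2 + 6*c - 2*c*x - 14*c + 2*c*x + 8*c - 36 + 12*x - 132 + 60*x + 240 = -2*c^2 + x*(72 - 2*c^2) + 72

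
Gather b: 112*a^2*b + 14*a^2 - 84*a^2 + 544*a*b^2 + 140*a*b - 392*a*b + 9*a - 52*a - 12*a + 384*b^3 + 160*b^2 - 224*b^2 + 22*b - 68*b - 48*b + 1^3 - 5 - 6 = -70*a^2 - 55*a + 384*b^3 + b^2*(544*a - 64) + b*(112*a^2 - 252*a - 94) - 10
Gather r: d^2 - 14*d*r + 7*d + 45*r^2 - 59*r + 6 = d^2 + 7*d + 45*r^2 + r*(-14*d - 59) + 6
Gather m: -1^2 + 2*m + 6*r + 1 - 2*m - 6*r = 0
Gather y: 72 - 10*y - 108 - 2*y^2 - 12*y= -2*y^2 - 22*y - 36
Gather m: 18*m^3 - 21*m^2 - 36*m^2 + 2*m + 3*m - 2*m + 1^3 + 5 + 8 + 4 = 18*m^3 - 57*m^2 + 3*m + 18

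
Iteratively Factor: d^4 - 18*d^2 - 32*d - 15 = (d + 1)*(d^3 - d^2 - 17*d - 15) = (d + 1)^2*(d^2 - 2*d - 15) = (d + 1)^2*(d + 3)*(d - 5)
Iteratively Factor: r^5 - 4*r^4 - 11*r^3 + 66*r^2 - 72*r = (r - 3)*(r^4 - r^3 - 14*r^2 + 24*r) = (r - 3)^2*(r^3 + 2*r^2 - 8*r) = (r - 3)^2*(r - 2)*(r^2 + 4*r) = r*(r - 3)^2*(r - 2)*(r + 4)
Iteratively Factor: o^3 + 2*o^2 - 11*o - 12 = (o - 3)*(o^2 + 5*o + 4) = (o - 3)*(o + 4)*(o + 1)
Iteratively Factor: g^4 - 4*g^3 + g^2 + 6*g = (g - 2)*(g^3 - 2*g^2 - 3*g) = g*(g - 2)*(g^2 - 2*g - 3) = g*(g - 2)*(g + 1)*(g - 3)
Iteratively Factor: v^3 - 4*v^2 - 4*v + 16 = (v - 4)*(v^2 - 4) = (v - 4)*(v + 2)*(v - 2)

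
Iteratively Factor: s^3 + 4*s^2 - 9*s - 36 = (s + 4)*(s^2 - 9) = (s - 3)*(s + 4)*(s + 3)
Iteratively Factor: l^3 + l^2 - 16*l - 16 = (l - 4)*(l^2 + 5*l + 4) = (l - 4)*(l + 1)*(l + 4)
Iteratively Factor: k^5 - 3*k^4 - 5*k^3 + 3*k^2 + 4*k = (k)*(k^4 - 3*k^3 - 5*k^2 + 3*k + 4) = k*(k - 1)*(k^3 - 2*k^2 - 7*k - 4) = k*(k - 1)*(k + 1)*(k^2 - 3*k - 4) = k*(k - 1)*(k + 1)^2*(k - 4)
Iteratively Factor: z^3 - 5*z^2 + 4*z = (z - 1)*(z^2 - 4*z) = z*(z - 1)*(z - 4)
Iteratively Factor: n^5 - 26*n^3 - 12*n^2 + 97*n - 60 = (n - 5)*(n^4 + 5*n^3 - n^2 - 17*n + 12) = (n - 5)*(n - 1)*(n^3 + 6*n^2 + 5*n - 12) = (n - 5)*(n - 1)*(n + 4)*(n^2 + 2*n - 3) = (n - 5)*(n - 1)*(n + 3)*(n + 4)*(n - 1)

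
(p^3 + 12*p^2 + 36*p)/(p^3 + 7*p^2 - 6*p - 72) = p*(p + 6)/(p^2 + p - 12)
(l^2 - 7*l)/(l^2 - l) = (l - 7)/(l - 1)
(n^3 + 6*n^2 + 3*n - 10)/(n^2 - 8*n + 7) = (n^2 + 7*n + 10)/(n - 7)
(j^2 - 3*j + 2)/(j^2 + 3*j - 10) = (j - 1)/(j + 5)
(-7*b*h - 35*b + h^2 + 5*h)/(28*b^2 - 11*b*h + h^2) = (-h - 5)/(4*b - h)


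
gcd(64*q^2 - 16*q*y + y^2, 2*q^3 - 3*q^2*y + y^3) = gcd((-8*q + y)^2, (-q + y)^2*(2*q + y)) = 1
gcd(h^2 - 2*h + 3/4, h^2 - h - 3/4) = h - 3/2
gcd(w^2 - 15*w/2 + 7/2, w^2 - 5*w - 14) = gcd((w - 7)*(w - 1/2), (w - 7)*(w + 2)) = w - 7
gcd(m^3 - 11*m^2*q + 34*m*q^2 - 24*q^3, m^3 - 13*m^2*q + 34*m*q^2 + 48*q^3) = -m + 6*q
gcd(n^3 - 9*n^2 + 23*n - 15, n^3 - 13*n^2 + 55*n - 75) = n^2 - 8*n + 15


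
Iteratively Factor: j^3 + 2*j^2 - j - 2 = (j + 1)*(j^2 + j - 2) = (j - 1)*(j + 1)*(j + 2)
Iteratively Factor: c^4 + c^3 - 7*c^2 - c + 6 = (c + 3)*(c^3 - 2*c^2 - c + 2) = (c - 2)*(c + 3)*(c^2 - 1) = (c - 2)*(c + 1)*(c + 3)*(c - 1)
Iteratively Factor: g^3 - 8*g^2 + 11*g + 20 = (g - 4)*(g^2 - 4*g - 5) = (g - 4)*(g + 1)*(g - 5)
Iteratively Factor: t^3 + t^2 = (t)*(t^2 + t) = t^2*(t + 1)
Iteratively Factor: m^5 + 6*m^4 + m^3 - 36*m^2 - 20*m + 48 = (m - 1)*(m^4 + 7*m^3 + 8*m^2 - 28*m - 48) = (m - 1)*(m + 2)*(m^3 + 5*m^2 - 2*m - 24) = (m - 1)*(m + 2)*(m + 4)*(m^2 + m - 6) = (m - 1)*(m + 2)*(m + 3)*(m + 4)*(m - 2)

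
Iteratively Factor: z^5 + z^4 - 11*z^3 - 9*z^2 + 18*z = (z - 1)*(z^4 + 2*z^3 - 9*z^2 - 18*z) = (z - 1)*(z + 2)*(z^3 - 9*z) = (z - 1)*(z + 2)*(z + 3)*(z^2 - 3*z) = z*(z - 1)*(z + 2)*(z + 3)*(z - 3)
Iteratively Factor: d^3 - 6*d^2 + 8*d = (d - 2)*(d^2 - 4*d) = d*(d - 2)*(d - 4)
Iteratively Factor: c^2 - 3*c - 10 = (c + 2)*(c - 5)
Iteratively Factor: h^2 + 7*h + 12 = (h + 4)*(h + 3)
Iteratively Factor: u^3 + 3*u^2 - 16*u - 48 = (u + 4)*(u^2 - u - 12) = (u + 3)*(u + 4)*(u - 4)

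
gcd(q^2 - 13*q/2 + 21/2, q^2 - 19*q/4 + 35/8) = q - 7/2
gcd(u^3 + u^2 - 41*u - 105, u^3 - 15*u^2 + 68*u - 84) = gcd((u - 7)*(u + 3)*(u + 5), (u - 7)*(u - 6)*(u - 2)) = u - 7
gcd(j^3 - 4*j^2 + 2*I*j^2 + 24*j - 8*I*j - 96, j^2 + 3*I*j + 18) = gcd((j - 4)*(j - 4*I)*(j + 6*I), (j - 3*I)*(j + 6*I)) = j + 6*I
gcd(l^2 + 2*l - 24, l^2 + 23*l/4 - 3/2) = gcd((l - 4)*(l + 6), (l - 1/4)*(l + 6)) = l + 6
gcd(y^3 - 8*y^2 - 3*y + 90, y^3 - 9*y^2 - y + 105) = y^2 - 2*y - 15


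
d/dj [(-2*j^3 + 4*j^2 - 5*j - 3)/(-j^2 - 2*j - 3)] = (2*j^4 + 8*j^3 + 5*j^2 - 30*j + 9)/(j^4 + 4*j^3 + 10*j^2 + 12*j + 9)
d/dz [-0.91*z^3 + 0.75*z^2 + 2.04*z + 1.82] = -2.73*z^2 + 1.5*z + 2.04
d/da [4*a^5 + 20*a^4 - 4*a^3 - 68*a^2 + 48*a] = 20*a^4 + 80*a^3 - 12*a^2 - 136*a + 48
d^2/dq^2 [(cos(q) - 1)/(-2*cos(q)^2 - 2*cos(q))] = (sin(q)^4/cos(q)^3 - 6 + 3/cos(q) + 4/cos(q)^2 + cos(q)^(-3))/(2*(cos(q) + 1)^2)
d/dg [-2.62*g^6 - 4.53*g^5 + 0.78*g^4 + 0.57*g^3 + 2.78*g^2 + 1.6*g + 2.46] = -15.72*g^5 - 22.65*g^4 + 3.12*g^3 + 1.71*g^2 + 5.56*g + 1.6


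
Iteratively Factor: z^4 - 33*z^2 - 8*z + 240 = (z - 5)*(z^3 + 5*z^2 - 8*z - 48) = (z - 5)*(z + 4)*(z^2 + z - 12) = (z - 5)*(z - 3)*(z + 4)*(z + 4)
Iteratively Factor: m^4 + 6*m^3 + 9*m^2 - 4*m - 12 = (m - 1)*(m^3 + 7*m^2 + 16*m + 12) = (m - 1)*(m + 3)*(m^2 + 4*m + 4) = (m - 1)*(m + 2)*(m + 3)*(m + 2)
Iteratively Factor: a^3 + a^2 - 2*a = (a + 2)*(a^2 - a) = a*(a + 2)*(a - 1)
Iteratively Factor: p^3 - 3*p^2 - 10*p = (p)*(p^2 - 3*p - 10) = p*(p + 2)*(p - 5)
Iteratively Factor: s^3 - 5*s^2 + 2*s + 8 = (s + 1)*(s^2 - 6*s + 8) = (s - 4)*(s + 1)*(s - 2)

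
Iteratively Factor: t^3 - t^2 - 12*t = (t + 3)*(t^2 - 4*t) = t*(t + 3)*(t - 4)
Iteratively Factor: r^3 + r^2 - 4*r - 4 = (r + 1)*(r^2 - 4) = (r - 2)*(r + 1)*(r + 2)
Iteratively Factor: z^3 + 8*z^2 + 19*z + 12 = (z + 4)*(z^2 + 4*z + 3) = (z + 1)*(z + 4)*(z + 3)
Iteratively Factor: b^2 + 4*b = (b)*(b + 4)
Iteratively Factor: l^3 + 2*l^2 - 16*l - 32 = (l - 4)*(l^2 + 6*l + 8) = (l - 4)*(l + 4)*(l + 2)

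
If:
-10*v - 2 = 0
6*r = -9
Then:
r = -3/2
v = -1/5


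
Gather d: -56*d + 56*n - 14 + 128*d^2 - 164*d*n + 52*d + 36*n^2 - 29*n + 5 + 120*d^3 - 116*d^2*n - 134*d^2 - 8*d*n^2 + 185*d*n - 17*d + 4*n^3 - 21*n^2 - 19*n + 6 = 120*d^3 + d^2*(-116*n - 6) + d*(-8*n^2 + 21*n - 21) + 4*n^3 + 15*n^2 + 8*n - 3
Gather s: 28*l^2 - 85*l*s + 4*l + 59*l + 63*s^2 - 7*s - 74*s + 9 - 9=28*l^2 + 63*l + 63*s^2 + s*(-85*l - 81)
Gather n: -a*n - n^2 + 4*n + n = -n^2 + n*(5 - a)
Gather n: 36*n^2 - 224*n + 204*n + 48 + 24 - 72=36*n^2 - 20*n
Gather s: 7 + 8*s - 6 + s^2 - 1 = s^2 + 8*s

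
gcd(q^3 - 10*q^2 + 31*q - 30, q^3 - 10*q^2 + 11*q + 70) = q - 5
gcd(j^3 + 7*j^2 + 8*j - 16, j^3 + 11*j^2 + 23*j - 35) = j - 1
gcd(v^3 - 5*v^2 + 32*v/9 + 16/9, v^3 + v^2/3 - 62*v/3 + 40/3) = v - 4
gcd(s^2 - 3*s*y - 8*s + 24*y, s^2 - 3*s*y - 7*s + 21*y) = -s + 3*y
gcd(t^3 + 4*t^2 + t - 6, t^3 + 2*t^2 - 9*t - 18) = t^2 + 5*t + 6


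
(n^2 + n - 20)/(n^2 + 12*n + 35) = (n - 4)/(n + 7)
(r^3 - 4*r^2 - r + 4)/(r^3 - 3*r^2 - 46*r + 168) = (r^2 - 1)/(r^2 + r - 42)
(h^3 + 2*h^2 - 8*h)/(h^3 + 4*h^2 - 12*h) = (h + 4)/(h + 6)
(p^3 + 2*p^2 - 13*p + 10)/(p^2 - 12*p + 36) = (p^3 + 2*p^2 - 13*p + 10)/(p^2 - 12*p + 36)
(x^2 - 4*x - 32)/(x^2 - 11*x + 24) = (x + 4)/(x - 3)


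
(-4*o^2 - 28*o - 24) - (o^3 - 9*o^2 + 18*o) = -o^3 + 5*o^2 - 46*o - 24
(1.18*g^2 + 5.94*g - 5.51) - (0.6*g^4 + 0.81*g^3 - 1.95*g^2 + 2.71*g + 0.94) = -0.6*g^4 - 0.81*g^3 + 3.13*g^2 + 3.23*g - 6.45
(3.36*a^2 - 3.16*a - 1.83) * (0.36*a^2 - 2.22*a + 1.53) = 1.2096*a^4 - 8.5968*a^3 + 11.4972*a^2 - 0.7722*a - 2.7999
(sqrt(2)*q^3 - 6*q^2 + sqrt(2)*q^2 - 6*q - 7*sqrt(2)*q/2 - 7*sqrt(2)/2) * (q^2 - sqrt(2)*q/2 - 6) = sqrt(2)*q^5 - 7*q^4 + sqrt(2)*q^4 - 13*sqrt(2)*q^3/2 - 7*q^3 - 13*sqrt(2)*q^2/2 + 79*q^2/2 + 21*sqrt(2)*q + 79*q/2 + 21*sqrt(2)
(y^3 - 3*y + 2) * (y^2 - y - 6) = y^5 - y^4 - 9*y^3 + 5*y^2 + 16*y - 12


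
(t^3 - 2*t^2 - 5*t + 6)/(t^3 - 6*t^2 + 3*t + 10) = (t^3 - 2*t^2 - 5*t + 6)/(t^3 - 6*t^2 + 3*t + 10)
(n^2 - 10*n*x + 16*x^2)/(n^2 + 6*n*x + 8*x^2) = (n^2 - 10*n*x + 16*x^2)/(n^2 + 6*n*x + 8*x^2)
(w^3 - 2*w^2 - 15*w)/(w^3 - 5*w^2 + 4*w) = (w^2 - 2*w - 15)/(w^2 - 5*w + 4)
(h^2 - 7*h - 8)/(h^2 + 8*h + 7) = (h - 8)/(h + 7)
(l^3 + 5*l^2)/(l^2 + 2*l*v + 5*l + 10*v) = l^2/(l + 2*v)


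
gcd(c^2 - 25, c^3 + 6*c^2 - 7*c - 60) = c + 5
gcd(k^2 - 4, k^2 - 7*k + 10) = k - 2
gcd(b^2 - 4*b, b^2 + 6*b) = b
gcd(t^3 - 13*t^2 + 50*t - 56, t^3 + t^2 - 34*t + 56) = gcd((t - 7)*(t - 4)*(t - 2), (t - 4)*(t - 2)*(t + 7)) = t^2 - 6*t + 8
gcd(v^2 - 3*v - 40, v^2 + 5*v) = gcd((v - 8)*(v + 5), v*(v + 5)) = v + 5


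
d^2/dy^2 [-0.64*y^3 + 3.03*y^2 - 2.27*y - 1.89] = 6.06 - 3.84*y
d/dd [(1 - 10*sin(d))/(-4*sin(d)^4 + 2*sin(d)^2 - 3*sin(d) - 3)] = (-120*sin(d)^4 + 16*sin(d)^3 + 20*sin(d)^2 - 4*sin(d) + 33)*cos(d)/(4*sin(d)^4 - 2*sin(d)^2 + 3*sin(d) + 3)^2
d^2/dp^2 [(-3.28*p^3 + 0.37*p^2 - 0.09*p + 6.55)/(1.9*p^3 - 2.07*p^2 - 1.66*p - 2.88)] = (2.8421709430404e-14*p^7 - 23.1290799999999*p^6 - 64.02012*p^5 + 77.4937799999999*p^4 - 366.68387*p^3 - 68.786286*p^2 + 190.077732*p - 35.0002)/(6.859*p^9 - 22.4181*p^8 + 6.44613*p^7 - 0.887463000000007*p^6 + 62.330358*p^5 + 0.367308000000001*p^4 - 16.673752*p^3 - 75.316608*p^2 - 41.306112*p - 23.887872)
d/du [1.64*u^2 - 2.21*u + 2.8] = 3.28*u - 2.21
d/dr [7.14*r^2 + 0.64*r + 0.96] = 14.28*r + 0.64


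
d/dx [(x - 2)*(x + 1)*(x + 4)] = 3*x^2 + 6*x - 6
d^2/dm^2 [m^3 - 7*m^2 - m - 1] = 6*m - 14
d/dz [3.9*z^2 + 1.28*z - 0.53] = 7.8*z + 1.28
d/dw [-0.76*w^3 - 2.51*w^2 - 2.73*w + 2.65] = -2.28*w^2 - 5.02*w - 2.73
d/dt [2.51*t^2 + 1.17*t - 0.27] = 5.02*t + 1.17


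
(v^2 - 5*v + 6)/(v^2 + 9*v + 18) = (v^2 - 5*v + 6)/(v^2 + 9*v + 18)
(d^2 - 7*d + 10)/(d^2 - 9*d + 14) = (d - 5)/(d - 7)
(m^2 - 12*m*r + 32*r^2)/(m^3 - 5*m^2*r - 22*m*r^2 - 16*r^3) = (m - 4*r)/(m^2 + 3*m*r + 2*r^2)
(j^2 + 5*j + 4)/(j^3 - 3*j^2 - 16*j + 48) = (j + 1)/(j^2 - 7*j + 12)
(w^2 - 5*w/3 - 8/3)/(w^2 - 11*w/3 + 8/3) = (w + 1)/(w - 1)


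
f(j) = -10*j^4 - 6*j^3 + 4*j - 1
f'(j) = -40*j^3 - 18*j^2 + 4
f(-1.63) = -52.13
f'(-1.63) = 129.41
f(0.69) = -2.48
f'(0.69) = -17.71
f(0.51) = -0.43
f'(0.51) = -5.99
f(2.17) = -275.37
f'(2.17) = -489.49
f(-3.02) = -679.64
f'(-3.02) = 941.58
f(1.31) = -38.70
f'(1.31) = -116.81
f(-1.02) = -9.54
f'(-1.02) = 27.72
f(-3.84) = -1850.95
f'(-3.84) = 2003.50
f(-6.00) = -11689.00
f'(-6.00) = 7996.00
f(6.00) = -14233.00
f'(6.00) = -9284.00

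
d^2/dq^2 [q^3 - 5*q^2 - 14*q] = 6*q - 10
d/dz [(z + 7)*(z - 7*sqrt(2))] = 2*z - 7*sqrt(2) + 7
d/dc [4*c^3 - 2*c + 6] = 12*c^2 - 2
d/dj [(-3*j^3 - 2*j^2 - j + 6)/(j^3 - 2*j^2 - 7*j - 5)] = (8*j^4 + 44*j^3 + 39*j^2 + 44*j + 47)/(j^6 - 4*j^5 - 10*j^4 + 18*j^3 + 69*j^2 + 70*j + 25)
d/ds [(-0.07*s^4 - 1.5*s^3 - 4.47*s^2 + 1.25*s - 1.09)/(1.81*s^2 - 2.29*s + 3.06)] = (-0.2534*s^5 - 2.2341*s^4 + 6.0132*s^3 - 5.7962*s^2 - 23.4106*s + 1.3289)/(3.2761*s^4 - 8.2898*s^3 + 16.3213*s^2 - 14.0148*s + 9.3636)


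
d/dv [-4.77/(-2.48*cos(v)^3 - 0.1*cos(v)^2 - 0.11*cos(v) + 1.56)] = (35.4888*cos(v)^2 + 0.954*cos(v) + 0.5247)*sin(v)/(2.48*cos(v)^3 + 0.1*cos(v)^2 + 0.11*cos(v) - 1.56)^2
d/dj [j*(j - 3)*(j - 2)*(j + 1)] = 4*j^3 - 12*j^2 + 2*j + 6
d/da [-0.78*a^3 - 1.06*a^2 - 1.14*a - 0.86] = -2.34*a^2 - 2.12*a - 1.14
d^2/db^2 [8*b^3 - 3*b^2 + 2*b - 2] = 48*b - 6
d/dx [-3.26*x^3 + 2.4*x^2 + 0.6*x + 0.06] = -9.78*x^2 + 4.8*x + 0.6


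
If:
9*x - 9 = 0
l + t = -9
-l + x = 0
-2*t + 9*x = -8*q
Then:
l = 1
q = -29/8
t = -10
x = 1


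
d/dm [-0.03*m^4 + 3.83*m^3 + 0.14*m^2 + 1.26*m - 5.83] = -0.12*m^3 + 11.49*m^2 + 0.28*m + 1.26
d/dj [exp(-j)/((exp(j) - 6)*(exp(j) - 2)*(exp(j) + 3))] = (-4*exp(3*j) + 15*exp(2*j) + 24*exp(j) - 36)*exp(-j)/(exp(6*j) - 10*exp(5*j) + exp(4*j) + 192*exp(3*j) - 216*exp(2*j) - 864*exp(j) + 1296)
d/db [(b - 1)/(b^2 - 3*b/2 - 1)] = 2*(-2*b^2 + 4*b - 5)/(4*b^4 - 12*b^3 + b^2 + 12*b + 4)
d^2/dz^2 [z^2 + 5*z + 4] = 2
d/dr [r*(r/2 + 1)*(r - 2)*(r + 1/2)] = 2*r^3 + 3*r^2/4 - 4*r - 1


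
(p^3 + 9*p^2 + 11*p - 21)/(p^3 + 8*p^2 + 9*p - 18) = (p + 7)/(p + 6)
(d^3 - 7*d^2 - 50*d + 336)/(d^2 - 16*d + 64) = (d^2 + d - 42)/(d - 8)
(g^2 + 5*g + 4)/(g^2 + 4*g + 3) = (g + 4)/(g + 3)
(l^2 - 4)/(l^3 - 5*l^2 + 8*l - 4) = (l + 2)/(l^2 - 3*l + 2)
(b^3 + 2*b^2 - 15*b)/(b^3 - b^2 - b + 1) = b*(b^2 + 2*b - 15)/(b^3 - b^2 - b + 1)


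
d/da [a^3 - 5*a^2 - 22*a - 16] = 3*a^2 - 10*a - 22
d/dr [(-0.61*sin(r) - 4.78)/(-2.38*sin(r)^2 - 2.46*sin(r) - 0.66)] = (-22.7528*sin(r) + 0.7259*cos(2*r) - 12.0821)*cos(r)/(2.38*sin(r)^2 + 2.46*sin(r) + 0.66)^2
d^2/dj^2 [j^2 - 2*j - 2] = 2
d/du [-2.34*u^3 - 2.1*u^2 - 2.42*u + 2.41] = -7.02*u^2 - 4.2*u - 2.42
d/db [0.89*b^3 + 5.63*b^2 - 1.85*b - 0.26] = 2.67*b^2 + 11.26*b - 1.85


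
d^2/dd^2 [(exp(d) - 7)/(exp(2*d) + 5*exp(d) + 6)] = (exp(4*d) - 33*exp(3*d) - 141*exp(2*d) - 37*exp(d) + 246)*exp(d)/(exp(6*d) + 15*exp(5*d) + 93*exp(4*d) + 305*exp(3*d) + 558*exp(2*d) + 540*exp(d) + 216)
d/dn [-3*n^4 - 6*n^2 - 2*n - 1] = -12*n^3 - 12*n - 2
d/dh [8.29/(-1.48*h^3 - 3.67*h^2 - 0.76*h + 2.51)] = (36.8076*h^2 + 60.8486*h + 6.3004)/(1.48*h^3 + 3.67*h^2 + 0.76*h - 2.51)^2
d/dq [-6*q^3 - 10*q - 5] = -18*q^2 - 10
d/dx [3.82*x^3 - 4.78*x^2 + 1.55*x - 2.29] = 11.46*x^2 - 9.56*x + 1.55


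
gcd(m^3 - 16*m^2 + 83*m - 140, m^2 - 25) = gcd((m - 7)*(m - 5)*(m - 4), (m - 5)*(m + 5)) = m - 5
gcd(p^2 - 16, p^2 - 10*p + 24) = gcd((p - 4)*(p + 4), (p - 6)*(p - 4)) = p - 4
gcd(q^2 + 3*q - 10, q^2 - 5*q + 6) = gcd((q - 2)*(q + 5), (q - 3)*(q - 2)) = q - 2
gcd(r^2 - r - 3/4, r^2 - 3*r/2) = r - 3/2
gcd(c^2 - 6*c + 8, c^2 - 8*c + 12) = c - 2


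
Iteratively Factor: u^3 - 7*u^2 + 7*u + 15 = (u + 1)*(u^2 - 8*u + 15) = (u - 5)*(u + 1)*(u - 3)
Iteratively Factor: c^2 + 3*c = (c + 3)*(c)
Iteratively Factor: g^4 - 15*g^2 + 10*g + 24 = (g - 2)*(g^3 + 2*g^2 - 11*g - 12) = (g - 2)*(g + 1)*(g^2 + g - 12) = (g - 2)*(g + 1)*(g + 4)*(g - 3)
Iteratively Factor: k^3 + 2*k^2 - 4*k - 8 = (k + 2)*(k^2 - 4) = (k + 2)^2*(k - 2)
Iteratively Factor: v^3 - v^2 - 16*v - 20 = (v + 2)*(v^2 - 3*v - 10) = (v - 5)*(v + 2)*(v + 2)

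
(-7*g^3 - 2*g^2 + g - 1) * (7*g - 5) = -49*g^4 + 21*g^3 + 17*g^2 - 12*g + 5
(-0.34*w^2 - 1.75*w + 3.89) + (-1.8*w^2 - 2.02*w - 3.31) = -2.14*w^2 - 3.77*w + 0.58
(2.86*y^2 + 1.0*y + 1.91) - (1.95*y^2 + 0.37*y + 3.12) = 0.91*y^2 + 0.63*y - 1.21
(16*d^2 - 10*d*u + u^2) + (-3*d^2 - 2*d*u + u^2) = 13*d^2 - 12*d*u + 2*u^2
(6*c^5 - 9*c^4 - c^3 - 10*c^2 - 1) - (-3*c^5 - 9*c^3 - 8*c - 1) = 9*c^5 - 9*c^4 + 8*c^3 - 10*c^2 + 8*c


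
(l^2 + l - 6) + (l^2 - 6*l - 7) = 2*l^2 - 5*l - 13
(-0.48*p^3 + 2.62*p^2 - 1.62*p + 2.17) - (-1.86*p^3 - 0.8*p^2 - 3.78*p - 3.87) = 1.38*p^3 + 3.42*p^2 + 2.16*p + 6.04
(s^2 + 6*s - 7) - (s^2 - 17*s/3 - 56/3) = 35*s/3 + 35/3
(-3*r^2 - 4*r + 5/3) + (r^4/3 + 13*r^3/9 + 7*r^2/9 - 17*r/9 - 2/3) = r^4/3 + 13*r^3/9 - 20*r^2/9 - 53*r/9 + 1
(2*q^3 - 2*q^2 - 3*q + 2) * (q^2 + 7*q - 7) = 2*q^5 + 12*q^4 - 31*q^3 - 5*q^2 + 35*q - 14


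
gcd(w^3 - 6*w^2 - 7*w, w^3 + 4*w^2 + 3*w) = w^2 + w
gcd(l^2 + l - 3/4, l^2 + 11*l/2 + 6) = l + 3/2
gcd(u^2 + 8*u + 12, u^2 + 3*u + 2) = u + 2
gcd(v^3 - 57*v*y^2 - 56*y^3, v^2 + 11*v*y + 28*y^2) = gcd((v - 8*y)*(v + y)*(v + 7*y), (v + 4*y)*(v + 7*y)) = v + 7*y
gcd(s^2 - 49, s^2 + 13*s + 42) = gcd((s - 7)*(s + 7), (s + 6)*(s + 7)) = s + 7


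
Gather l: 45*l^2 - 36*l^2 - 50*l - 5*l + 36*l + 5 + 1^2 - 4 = 9*l^2 - 19*l + 2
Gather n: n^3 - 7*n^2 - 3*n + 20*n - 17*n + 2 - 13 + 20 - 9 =n^3 - 7*n^2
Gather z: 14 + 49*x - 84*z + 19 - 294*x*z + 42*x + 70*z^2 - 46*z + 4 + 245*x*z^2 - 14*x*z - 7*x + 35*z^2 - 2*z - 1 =84*x + z^2*(245*x + 105) + z*(-308*x - 132) + 36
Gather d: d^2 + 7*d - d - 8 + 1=d^2 + 6*d - 7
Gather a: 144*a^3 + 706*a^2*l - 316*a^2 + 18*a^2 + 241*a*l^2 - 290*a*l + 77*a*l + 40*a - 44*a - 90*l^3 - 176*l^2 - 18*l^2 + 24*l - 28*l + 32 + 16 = 144*a^3 + a^2*(706*l - 298) + a*(241*l^2 - 213*l - 4) - 90*l^3 - 194*l^2 - 4*l + 48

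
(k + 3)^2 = k^2 + 6*k + 9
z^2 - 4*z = z*(z - 4)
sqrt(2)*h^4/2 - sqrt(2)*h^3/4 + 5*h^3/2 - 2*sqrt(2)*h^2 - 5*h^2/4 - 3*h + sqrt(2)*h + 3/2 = (h - 1/2)*(h - sqrt(2))*(h + 3*sqrt(2))*(sqrt(2)*h/2 + 1/2)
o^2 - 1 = (o - 1)*(o + 1)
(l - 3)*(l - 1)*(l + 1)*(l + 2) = l^4 - l^3 - 7*l^2 + l + 6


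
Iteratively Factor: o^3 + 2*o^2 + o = (o + 1)*(o^2 + o) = o*(o + 1)*(o + 1)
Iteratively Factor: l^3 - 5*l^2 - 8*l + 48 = (l - 4)*(l^2 - l - 12) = (l - 4)^2*(l + 3)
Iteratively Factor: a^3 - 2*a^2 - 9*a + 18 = (a + 3)*(a^2 - 5*a + 6) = (a - 2)*(a + 3)*(a - 3)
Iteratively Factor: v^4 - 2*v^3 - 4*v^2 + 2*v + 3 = (v + 1)*(v^3 - 3*v^2 - v + 3) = (v + 1)^2*(v^2 - 4*v + 3) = (v - 1)*(v + 1)^2*(v - 3)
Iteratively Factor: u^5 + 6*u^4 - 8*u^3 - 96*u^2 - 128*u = (u + 2)*(u^4 + 4*u^3 - 16*u^2 - 64*u) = u*(u + 2)*(u^3 + 4*u^2 - 16*u - 64) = u*(u - 4)*(u + 2)*(u^2 + 8*u + 16) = u*(u - 4)*(u + 2)*(u + 4)*(u + 4)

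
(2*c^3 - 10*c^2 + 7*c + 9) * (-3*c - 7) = -6*c^4 + 16*c^3 + 49*c^2 - 76*c - 63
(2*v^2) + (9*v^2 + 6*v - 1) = 11*v^2 + 6*v - 1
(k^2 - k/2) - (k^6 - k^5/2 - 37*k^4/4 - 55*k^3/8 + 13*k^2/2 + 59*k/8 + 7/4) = -k^6 + k^5/2 + 37*k^4/4 + 55*k^3/8 - 11*k^2/2 - 63*k/8 - 7/4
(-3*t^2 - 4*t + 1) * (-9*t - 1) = 27*t^3 + 39*t^2 - 5*t - 1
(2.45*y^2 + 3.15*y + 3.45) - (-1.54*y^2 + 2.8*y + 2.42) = 3.99*y^2 + 0.35*y + 1.03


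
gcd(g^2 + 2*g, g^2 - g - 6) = g + 2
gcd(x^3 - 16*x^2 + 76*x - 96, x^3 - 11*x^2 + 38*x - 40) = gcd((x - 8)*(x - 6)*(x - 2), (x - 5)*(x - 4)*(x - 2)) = x - 2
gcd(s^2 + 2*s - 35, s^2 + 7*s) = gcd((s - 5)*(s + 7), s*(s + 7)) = s + 7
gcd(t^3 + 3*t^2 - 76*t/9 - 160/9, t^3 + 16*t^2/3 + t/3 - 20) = t + 4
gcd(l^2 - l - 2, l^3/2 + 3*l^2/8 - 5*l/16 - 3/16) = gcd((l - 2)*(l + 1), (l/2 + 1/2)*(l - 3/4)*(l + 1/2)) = l + 1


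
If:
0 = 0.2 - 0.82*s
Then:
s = 0.24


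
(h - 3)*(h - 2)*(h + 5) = h^3 - 19*h + 30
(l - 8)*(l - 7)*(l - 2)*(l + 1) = l^4 - 16*l^3 + 69*l^2 - 26*l - 112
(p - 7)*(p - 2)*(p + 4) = p^3 - 5*p^2 - 22*p + 56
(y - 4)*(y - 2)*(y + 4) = y^3 - 2*y^2 - 16*y + 32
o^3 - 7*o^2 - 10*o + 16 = (o - 8)*(o - 1)*(o + 2)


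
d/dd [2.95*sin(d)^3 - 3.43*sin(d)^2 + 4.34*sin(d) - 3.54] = (8.85*sin(d)^2 - 6.86*sin(d) + 4.34)*cos(d)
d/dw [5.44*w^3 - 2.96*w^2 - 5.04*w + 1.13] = 16.32*w^2 - 5.92*w - 5.04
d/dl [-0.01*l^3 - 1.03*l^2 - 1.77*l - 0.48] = -0.03*l^2 - 2.06*l - 1.77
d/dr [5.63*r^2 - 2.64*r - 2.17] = 11.26*r - 2.64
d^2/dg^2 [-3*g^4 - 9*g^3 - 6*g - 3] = 18*g*(-2*g - 3)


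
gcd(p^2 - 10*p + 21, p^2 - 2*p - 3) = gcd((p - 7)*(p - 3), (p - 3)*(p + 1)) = p - 3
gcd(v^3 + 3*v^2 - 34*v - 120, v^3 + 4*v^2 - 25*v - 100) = v^2 + 9*v + 20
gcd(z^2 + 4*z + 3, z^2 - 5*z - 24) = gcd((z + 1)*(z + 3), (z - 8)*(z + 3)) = z + 3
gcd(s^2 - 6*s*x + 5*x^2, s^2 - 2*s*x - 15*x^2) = -s + 5*x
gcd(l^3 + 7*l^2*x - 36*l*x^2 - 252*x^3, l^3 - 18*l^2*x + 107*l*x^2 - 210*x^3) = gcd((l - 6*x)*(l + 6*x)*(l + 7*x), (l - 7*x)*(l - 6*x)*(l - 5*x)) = -l + 6*x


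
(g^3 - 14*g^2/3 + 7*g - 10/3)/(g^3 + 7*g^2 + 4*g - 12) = (3*g^2 - 11*g + 10)/(3*(g^2 + 8*g + 12))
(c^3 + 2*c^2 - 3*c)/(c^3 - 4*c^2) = (c^2 + 2*c - 3)/(c*(c - 4))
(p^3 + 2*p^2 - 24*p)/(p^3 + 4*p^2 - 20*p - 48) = p/(p + 2)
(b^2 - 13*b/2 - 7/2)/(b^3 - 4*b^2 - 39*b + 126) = (b + 1/2)/(b^2 + 3*b - 18)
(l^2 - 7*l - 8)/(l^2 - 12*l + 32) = (l + 1)/(l - 4)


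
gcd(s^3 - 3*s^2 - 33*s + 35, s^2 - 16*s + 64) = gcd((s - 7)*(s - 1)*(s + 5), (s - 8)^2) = 1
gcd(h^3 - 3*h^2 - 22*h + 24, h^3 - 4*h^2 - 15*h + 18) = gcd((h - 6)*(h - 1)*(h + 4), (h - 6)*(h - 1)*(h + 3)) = h^2 - 7*h + 6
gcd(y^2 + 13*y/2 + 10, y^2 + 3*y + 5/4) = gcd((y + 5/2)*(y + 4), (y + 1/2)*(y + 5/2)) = y + 5/2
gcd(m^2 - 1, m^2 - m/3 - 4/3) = m + 1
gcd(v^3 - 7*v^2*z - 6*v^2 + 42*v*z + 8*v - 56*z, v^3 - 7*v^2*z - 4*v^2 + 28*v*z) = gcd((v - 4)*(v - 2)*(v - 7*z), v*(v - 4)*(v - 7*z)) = -v^2 + 7*v*z + 4*v - 28*z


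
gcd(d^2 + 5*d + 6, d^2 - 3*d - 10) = d + 2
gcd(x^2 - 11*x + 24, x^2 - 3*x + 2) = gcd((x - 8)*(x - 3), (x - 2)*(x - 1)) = 1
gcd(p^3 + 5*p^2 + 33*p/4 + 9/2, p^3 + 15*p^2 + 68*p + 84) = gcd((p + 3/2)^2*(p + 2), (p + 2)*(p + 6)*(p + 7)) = p + 2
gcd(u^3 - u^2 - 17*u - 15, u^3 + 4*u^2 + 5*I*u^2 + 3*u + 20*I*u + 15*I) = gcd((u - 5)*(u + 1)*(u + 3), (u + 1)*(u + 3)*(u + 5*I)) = u^2 + 4*u + 3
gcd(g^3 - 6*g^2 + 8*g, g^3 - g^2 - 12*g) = g^2 - 4*g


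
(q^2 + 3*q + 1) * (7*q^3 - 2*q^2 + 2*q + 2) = 7*q^5 + 19*q^4 + 3*q^3 + 6*q^2 + 8*q + 2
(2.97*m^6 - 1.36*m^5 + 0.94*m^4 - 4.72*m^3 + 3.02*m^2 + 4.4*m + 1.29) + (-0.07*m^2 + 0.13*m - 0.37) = 2.97*m^6 - 1.36*m^5 + 0.94*m^4 - 4.72*m^3 + 2.95*m^2 + 4.53*m + 0.92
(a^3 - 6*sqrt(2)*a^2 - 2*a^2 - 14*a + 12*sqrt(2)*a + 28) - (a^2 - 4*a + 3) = a^3 - 6*sqrt(2)*a^2 - 3*a^2 - 10*a + 12*sqrt(2)*a + 25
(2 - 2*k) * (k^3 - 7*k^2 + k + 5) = -2*k^4 + 16*k^3 - 16*k^2 - 8*k + 10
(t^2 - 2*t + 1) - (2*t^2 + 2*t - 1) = -t^2 - 4*t + 2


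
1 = 1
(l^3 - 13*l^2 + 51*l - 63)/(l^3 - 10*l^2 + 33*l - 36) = (l - 7)/(l - 4)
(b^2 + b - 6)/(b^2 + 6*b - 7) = (b^2 + b - 6)/(b^2 + 6*b - 7)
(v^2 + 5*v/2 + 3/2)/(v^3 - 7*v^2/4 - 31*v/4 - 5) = 2*(2*v + 3)/(4*v^2 - 11*v - 20)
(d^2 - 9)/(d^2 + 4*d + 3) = (d - 3)/(d + 1)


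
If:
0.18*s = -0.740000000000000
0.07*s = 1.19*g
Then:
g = -0.24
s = -4.11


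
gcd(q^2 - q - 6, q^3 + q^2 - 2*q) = q + 2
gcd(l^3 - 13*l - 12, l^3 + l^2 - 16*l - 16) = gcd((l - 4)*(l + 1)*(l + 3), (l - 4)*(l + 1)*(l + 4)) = l^2 - 3*l - 4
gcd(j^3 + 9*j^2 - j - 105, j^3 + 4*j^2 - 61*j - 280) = j^2 + 12*j + 35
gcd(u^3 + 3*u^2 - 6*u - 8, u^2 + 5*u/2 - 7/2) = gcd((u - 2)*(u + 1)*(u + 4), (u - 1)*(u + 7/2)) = 1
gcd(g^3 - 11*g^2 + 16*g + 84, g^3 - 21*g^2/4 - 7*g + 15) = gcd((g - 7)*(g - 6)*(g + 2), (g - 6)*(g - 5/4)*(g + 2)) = g^2 - 4*g - 12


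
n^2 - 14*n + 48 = (n - 8)*(n - 6)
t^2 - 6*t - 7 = (t - 7)*(t + 1)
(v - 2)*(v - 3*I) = v^2 - 2*v - 3*I*v + 6*I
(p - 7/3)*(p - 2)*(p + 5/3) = p^3 - 8*p^2/3 - 23*p/9 + 70/9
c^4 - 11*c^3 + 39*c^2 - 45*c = c*(c - 5)*(c - 3)^2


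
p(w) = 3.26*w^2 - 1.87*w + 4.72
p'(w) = 6.52*w - 1.87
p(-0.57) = 6.85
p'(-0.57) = -5.59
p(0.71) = 5.04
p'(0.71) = 2.76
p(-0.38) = 5.90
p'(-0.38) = -4.35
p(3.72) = 42.88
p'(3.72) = 22.38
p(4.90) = 73.83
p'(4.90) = 30.08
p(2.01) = 14.13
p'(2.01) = 11.24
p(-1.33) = 12.97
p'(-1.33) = -10.54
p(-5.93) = 130.45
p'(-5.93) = -40.53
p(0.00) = 4.72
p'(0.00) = -1.87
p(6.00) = 110.86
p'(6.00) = 37.25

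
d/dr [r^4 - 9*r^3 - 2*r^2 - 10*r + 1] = 4*r^3 - 27*r^2 - 4*r - 10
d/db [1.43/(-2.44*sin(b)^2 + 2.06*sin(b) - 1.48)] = (6.9784*sin(b) - 2.9458)*cos(b)/(2.44*sin(b)^2 - 2.06*sin(b) + 1.48)^2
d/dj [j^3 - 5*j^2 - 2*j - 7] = 3*j^2 - 10*j - 2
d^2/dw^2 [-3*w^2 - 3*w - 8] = -6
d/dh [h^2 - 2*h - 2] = 2*h - 2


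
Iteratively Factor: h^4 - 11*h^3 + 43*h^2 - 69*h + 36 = (h - 4)*(h^3 - 7*h^2 + 15*h - 9) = (h - 4)*(h - 3)*(h^2 - 4*h + 3) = (h - 4)*(h - 3)*(h - 1)*(h - 3)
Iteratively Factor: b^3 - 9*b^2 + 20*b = (b - 5)*(b^2 - 4*b) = (b - 5)*(b - 4)*(b)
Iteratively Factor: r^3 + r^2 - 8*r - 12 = (r - 3)*(r^2 + 4*r + 4) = (r - 3)*(r + 2)*(r + 2)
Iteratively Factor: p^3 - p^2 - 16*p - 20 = (p + 2)*(p^2 - 3*p - 10) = (p + 2)^2*(p - 5)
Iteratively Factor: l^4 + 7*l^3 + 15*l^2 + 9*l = (l)*(l^3 + 7*l^2 + 15*l + 9) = l*(l + 1)*(l^2 + 6*l + 9) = l*(l + 1)*(l + 3)*(l + 3)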